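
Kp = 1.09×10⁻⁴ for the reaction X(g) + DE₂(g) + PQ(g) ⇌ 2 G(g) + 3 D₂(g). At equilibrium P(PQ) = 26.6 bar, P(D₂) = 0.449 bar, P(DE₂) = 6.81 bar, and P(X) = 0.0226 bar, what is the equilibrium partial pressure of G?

At equilibrium, Kp = P(G)²·P(D₂)³ / (P(X)·P(DE₂)·P(PQ)) = 1.09×10⁻⁴.
(P(G))²·(0.449)³ / ((0.0226)·(6.81)·(26.6)) = 1.09×10⁻⁴
P(G)² = 0.00493 ⇒ P(G) = 0.0702 bar

P(G) = 0.0702 bar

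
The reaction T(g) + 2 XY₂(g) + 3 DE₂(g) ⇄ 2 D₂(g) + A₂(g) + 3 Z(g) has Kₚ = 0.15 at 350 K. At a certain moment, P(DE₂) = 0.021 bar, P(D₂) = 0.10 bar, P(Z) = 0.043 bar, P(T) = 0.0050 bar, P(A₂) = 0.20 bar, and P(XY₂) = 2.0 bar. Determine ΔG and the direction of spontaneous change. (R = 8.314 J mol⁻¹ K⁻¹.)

ΔG = 5.08 kJ/mol; the forward reaction is non-spontaneous

Qₚ = P(D₂)²·P(A₂)·P(Z)³ / (P(T)·P(XY₂)²·P(DE₂)³) = (0.10)²·(0.20)·(0.043)³ / ((0.0050)·(2.0)²·(0.021)³) = 0.859
ΔG = RT ln(Qₚ/Kₚ) = (8.314 J mol⁻¹ K⁻¹)(350 K) × ln(0.859/0.15)
   = (2.910 kJ/mol)(1.745) = 5.08 kJ/mol
ΔG > 0, so the forward reaction is non-spontaneous (proceeds in reverse).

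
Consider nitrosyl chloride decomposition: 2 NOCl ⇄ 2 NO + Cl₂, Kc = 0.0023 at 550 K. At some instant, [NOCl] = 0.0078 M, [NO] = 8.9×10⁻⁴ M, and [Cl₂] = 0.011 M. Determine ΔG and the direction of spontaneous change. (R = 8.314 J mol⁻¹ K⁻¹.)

Qc = [NO]²·[Cl₂] / [NOCl]² = (8.9×10⁻⁴)²·(0.011) / (0.0078)² = 1.43×10⁻⁴
ΔG = RT ln(Qc/Kc) = (8.314 J mol⁻¹ K⁻¹)(550 K) × ln(1.43×10⁻⁴/0.0023)
   = (4.573 kJ/mol)(-2.778) = -12.7 kJ/mol
ΔG < 0, so the forward reaction is spontaneous (proceeds forward).

ΔG = -12.7 kJ/mol; the forward reaction is spontaneous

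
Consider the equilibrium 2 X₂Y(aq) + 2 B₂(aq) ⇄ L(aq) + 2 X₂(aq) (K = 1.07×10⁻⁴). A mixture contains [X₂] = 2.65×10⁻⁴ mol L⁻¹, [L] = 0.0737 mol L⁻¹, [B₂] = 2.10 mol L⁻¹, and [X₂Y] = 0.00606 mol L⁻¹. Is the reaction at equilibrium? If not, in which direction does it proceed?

Q = [L]·[X₂]² / ([X₂Y]²·[B₂]²) = (0.0737)·(2.65×10⁻⁴)² / ((0.00606)²·(2.10)²) = 3.20×10⁻⁵
Q = 3.20×10⁻⁵ < K = 1.07×10⁻⁴, so the forward reaction proceeds.

in the forward direction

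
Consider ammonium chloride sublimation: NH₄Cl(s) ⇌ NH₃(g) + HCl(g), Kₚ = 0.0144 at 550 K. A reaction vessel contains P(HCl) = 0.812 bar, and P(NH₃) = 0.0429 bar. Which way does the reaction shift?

toward reactants

(NH₄Cl is a pure solid — omitted from Qₚ.)
Qₚ = P(NH₃)·P(HCl) = (0.0429)·(0.812) = 0.0348
Qₚ = 0.0348 > Kₚ = 0.0144, so the reverse reaction proceeds.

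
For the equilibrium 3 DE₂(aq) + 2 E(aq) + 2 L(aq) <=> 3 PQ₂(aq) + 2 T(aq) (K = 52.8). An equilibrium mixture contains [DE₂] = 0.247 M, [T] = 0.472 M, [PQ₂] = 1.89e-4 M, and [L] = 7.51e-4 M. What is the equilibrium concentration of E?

At equilibrium, K = [PQ₂]³·[T]² / ([DE₂]³·[E]²·[L]²) = 52.8.
(1.89e-4)³·(0.472)² / ((0.247)³·([E])²·(7.51e-4)²) = 52.8
[E]² = 3.35e-6 ⇒ [E] = 0.00183 M

[E] = 0.00183 M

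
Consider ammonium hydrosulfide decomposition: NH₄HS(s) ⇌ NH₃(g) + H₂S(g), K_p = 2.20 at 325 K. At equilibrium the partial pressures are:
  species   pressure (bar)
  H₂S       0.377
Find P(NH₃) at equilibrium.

(NH₄HS is a pure solid — omitted from K_p.)
At equilibrium, K_p = P(NH₃)·P(H₂S) = 2.20.
(P(NH₃))·(0.377) = 2.20
P(NH₃) = 5.84 bar

P(NH₃) = 5.84 bar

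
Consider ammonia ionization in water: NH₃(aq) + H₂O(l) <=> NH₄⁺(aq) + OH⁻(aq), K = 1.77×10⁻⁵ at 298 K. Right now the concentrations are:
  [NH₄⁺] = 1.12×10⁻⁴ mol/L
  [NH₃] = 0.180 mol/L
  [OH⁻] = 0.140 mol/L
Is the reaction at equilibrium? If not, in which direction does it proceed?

(H₂O is a pure liquid — omitted from Q.)
Q = [NH₄⁺]·[OH⁻] / [NH₃] = (1.12×10⁻⁴)·(0.140) / (0.180) = 8.71×10⁻⁵
Q = 8.71×10⁻⁵ > K = 1.77×10⁻⁵, so the reverse reaction proceeds.

to the left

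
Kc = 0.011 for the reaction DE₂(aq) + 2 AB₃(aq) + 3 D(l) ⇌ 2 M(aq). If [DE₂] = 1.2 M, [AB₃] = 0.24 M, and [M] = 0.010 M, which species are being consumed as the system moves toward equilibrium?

(D is a pure liquid — omitted from Qc.)
Qc = [M]² / ([DE₂]·[AB₃]²) = (0.010)² / ((1.2)·(0.24)²) = 0.0014
Qc = 0.0014 < Kc = 0.011: net forward reaction.

DE₂, AB₃, D (reactants)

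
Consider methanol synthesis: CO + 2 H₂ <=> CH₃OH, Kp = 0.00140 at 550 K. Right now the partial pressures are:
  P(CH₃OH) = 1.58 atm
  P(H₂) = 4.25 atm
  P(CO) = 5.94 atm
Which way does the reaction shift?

Qp = P(CH₃OH) / (P(CO)·P(H₂)²) = (1.58) / ((5.94)·(4.25)²) = 0.0147
Qp = 0.0147 > Kp = 0.00140, so the reverse reaction proceeds.

toward reactants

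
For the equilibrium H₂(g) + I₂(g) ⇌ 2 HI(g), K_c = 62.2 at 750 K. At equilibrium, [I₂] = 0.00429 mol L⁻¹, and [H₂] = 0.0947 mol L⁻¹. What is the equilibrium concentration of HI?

[HI] = 0.159 mol L⁻¹

At equilibrium, K_c = [HI]² / ([H₂]·[I₂]) = 62.2.
([HI])² / ((0.0947)·(0.00429)) = 62.2
[HI]² = 0.0253 ⇒ [HI] = 0.159 mol L⁻¹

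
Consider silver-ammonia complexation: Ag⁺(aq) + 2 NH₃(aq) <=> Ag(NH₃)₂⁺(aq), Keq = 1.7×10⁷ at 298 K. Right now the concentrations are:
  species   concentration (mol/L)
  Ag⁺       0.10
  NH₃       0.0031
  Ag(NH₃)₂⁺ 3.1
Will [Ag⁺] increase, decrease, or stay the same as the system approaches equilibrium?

Q = [Ag(NH₃)₂⁺] / ([Ag⁺]·[NH₃]²) = (3.1) / ((0.10)·(0.0031)²) = 3.2×10⁶
Q = 3.2×10⁶ < Keq = 1.7×10⁷: net forward reaction.
Ag⁺ is a reactant, so it decreases.

decrease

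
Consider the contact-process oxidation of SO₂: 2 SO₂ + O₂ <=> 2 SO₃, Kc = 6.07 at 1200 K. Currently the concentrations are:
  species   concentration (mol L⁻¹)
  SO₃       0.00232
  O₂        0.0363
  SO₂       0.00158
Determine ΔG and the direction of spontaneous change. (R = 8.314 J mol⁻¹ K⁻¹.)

ΔG = 22.8 kJ/mol; the forward reaction is non-spontaneous

Qc = [SO₃]² / ([SO₂]²·[O₂]) = (0.00232)² / ((0.00158)²·(0.0363)) = 59.4
ΔG = RT ln(Qc/Kc) = (8.314 J mol⁻¹ K⁻¹)(1200 K) × ln(59.4/6.07)
   = (9.977 kJ/mol)(2.281) = 22.8 kJ/mol
ΔG > 0, so the forward reaction is non-spontaneous (proceeds in reverse).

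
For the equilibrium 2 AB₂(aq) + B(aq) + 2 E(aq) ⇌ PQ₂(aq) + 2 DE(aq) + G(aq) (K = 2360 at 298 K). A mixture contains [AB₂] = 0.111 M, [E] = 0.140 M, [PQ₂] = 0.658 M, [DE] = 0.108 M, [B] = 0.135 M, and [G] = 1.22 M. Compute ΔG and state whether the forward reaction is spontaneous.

ΔG = -5.22 kJ/mol; the forward reaction is spontaneous

Q = [PQ₂]·[DE]²·[G] / ([AB₂]²·[B]·[E]²) = (0.658)·(0.108)²·(1.22) / ((0.111)²·(0.135)·(0.140)²) = 287
ΔG = RT ln(Q/K) = (8.314 J mol⁻¹ K⁻¹)(298 K) × ln(287/2360)
   = (2.478 kJ/mol)(-2.107) = -5.22 kJ/mol
ΔG < 0, so the forward reaction is spontaneous (proceeds forward).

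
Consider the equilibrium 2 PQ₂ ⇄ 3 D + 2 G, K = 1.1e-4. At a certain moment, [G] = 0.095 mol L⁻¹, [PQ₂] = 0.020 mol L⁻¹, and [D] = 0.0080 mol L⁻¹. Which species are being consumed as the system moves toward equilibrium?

Q = [D]³·[G]² / [PQ₂]² = (0.0080)³·(0.095)² / (0.020)² = 1.2e-5
Q = 1.2e-5 < K = 1.1e-4: net forward reaction.

PQ₂ (reactants)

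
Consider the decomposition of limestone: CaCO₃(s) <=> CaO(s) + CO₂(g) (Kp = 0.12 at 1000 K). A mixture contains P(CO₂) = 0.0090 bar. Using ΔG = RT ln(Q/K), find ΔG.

(CaCO₃, CaO are pure solids — omitted from Qp.)
Qp = P(CO₂) = 0.00900
ΔG = RT ln(Qp/Kp) = (8.314 J mol⁻¹ K⁻¹)(1000 K) × ln(0.00900/0.12)
   = (8.314 kJ/mol)(-2.590) = -21.5 kJ/mol
ΔG < 0, so the forward reaction is spontaneous (proceeds forward).

ΔG = -21.5 kJ/mol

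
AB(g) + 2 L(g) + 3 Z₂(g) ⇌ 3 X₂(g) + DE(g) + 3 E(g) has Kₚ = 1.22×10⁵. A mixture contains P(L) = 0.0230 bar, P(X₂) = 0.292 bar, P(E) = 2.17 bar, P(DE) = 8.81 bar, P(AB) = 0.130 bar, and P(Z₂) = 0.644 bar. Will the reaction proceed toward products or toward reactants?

no net change (already at equilibrium)

Qₚ = P(X₂)³·P(DE)·P(E)³ / (P(AB)·P(L)²·P(Z₂)³) = (0.292)³·(8.81)·(2.17)³ / ((0.130)·(0.0230)²·(0.644)³) = 1.22×10⁵
Qₚ = 1.22×10⁵ = Kₚ, so the system is already at equilibrium.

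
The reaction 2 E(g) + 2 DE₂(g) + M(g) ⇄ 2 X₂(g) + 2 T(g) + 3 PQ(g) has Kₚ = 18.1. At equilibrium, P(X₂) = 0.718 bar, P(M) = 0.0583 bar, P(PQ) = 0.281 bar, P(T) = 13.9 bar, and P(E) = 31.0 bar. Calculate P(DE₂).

At equilibrium, Kₚ = P(X₂)²·P(T)²·P(PQ)³ / (P(E)²·P(DE₂)²·P(M)) = 18.1.
(0.718)²·(13.9)²·(0.281)³ / ((31.0)²·(P(DE₂))²·(0.0583)) = 18.1
P(DE₂)² = 0.00218 ⇒ P(DE₂) = 0.0467 bar

P(DE₂) = 0.0467 bar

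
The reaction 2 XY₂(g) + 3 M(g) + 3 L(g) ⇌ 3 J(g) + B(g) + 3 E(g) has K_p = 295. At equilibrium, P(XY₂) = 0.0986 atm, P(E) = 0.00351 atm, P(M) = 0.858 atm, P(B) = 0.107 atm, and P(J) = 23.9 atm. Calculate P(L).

At equilibrium, K_p = P(J)³·P(B)·P(E)³ / (P(XY₂)²·P(M)³·P(L)³) = 295.
(23.9)³·(0.107)·(0.00351)³ / ((0.0986)²·(0.858)³·(P(L))³) = 295
P(L)³ = 3.49e-5 ⇒ P(L) = 0.0327 atm

P(L) = 0.0327 atm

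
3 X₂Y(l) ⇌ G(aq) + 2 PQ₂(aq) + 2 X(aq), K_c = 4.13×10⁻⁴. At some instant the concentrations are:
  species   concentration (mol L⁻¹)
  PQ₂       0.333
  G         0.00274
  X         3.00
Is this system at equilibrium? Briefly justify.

(X₂Y is a pure liquid — omitted from Q_c.)
Q_c = [G]·[PQ₂]²·[X]² = (0.00274)·(0.333)²·(3.00)² = 0.00273
Q_c = 0.00273 > K_c = 4.13×10⁻⁴: net reverse reaction.

no; Q > K, reaction proceeds in reverse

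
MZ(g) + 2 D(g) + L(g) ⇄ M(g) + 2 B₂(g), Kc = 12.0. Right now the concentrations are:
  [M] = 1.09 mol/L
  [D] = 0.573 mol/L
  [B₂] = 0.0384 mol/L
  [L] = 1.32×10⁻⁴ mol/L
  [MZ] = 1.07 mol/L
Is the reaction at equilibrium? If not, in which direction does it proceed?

Qc = [M]·[B₂]² / ([MZ]·[D]²·[L]) = (1.09)·(0.0384)² / ((1.07)·(0.573)²·(1.32×10⁻⁴)) = 34.7
Qc = 34.7 > Kc = 12.0, so the reverse reaction proceeds.

to the left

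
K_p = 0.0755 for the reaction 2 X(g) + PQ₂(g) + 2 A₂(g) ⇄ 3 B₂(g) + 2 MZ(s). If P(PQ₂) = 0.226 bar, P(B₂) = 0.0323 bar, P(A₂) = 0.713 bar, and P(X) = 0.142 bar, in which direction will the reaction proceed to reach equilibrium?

(MZ is a pure solid — omitted from Q_p.)
Q_p = P(B₂)³ / (P(X)²·P(PQ₂)·P(A₂)²) = (0.0323)³ / ((0.142)²·(0.226)·(0.713)²) = 0.0145
Q_p = 0.0145 < K_p = 0.0755, so the forward reaction proceeds.

toward products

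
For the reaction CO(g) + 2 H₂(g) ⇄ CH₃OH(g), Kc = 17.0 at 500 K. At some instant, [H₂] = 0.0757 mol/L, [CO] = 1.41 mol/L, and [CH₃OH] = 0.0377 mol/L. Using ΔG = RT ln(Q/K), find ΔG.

Qc = [CH₃OH] / ([CO]·[H₂]²) = (0.0377) / ((1.41)·(0.0757)²) = 4.67
ΔG = RT ln(Qc/Kc) = (8.314 J mol⁻¹ K⁻¹)(500 K) × ln(4.67/17.0)
   = (4.157 kJ/mol)(-1.292) = -5.37 kJ/mol
ΔG < 0, so the forward reaction is spontaneous (proceeds forward).

ΔG = -5.37 kJ/mol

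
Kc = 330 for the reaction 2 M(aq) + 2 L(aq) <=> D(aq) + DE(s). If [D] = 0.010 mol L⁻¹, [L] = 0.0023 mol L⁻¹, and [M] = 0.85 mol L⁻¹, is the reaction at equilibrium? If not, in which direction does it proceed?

to the left

(DE is a pure solid — omitted from Qc.)
Qc = [D] / ([M]²·[L]²) = (0.010) / ((0.85)²·(0.0023)²) = 2600
Qc = 2600 > Kc = 330, so the reverse reaction proceeds.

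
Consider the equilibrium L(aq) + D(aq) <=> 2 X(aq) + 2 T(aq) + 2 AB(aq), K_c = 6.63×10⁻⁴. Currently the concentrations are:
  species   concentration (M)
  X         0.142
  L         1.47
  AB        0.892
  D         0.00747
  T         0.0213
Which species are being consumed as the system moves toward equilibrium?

Q_c = [X]²·[T]²·[AB]² / ([L]·[D]) = (0.142)²·(0.0213)²·(0.892)² / ((1.47)·(0.00747)) = 6.63×10⁻⁴
Q_c = 6.63×10⁻⁴ = K_c; the system is at equilibrium.

none (at equilibrium)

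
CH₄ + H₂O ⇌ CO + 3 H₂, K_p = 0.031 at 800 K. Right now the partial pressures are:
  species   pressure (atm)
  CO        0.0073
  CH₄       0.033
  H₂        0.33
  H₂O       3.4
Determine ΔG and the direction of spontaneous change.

ΔG = -17.2 kJ/mol; the forward reaction is spontaneous

Q_p = P(CO)·P(H₂)³ / (P(CH₄)·P(H₂O)) = (0.0073)·(0.33)³ / ((0.033)·(3.4)) = 0.00234
ΔG = RT ln(Q_p/K_p) = (8.314 J mol⁻¹ K⁻¹)(800 K) × ln(0.00234/0.031)
   = (6.651 kJ/mol)(-2.584) = -17.2 kJ/mol
ΔG < 0, so the forward reaction is spontaneous (proceeds forward).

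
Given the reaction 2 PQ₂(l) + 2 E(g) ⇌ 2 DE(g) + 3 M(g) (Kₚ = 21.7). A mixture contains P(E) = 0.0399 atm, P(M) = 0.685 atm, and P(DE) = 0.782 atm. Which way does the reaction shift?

in the reverse direction

(PQ₂ is a pure liquid — omitted from Qₚ.)
Qₚ = P(DE)²·P(M)³ / P(E)² = (0.782)²·(0.685)³ / (0.0399)² = 123
Qₚ = 123 > Kₚ = 21.7, so the reverse reaction proceeds.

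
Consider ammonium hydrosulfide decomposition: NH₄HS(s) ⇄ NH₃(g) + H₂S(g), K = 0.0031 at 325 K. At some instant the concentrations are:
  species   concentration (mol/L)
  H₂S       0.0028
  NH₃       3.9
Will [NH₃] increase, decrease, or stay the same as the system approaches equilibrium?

(NH₄HS is a pure solid — omitted from Q.)
Q = [NH₃]·[H₂S] = (3.9)·(0.0028) = 0.011
Q = 0.011 > K = 0.0031: net reverse reaction.
NH₃ is a product, so it decreases.

decrease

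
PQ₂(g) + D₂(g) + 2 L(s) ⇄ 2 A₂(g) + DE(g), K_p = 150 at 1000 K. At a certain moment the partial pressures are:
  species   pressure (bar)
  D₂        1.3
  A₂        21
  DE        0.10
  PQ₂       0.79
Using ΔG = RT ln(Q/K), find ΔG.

ΔG = -10.4 kJ/mol

(L is a pure solid — omitted from Q_p.)
Q_p = P(A₂)²·P(DE) / (P(PQ₂)·P(D₂)) = (21)²·(0.10) / ((0.79)·(1.3)) = 42.9
ΔG = RT ln(Q_p/K_p) = (8.314 J mol⁻¹ K⁻¹)(1000 K) × ln(42.9/150)
   = (8.314 kJ/mol)(-1.252) = -10.4 kJ/mol
ΔG < 0, so the forward reaction is spontaneous (proceeds forward).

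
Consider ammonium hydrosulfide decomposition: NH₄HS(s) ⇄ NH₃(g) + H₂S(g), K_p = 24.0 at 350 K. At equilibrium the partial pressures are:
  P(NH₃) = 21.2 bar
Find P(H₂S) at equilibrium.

(NH₄HS is a pure solid — omitted from K_p.)
At equilibrium, K_p = P(NH₃)·P(H₂S) = 24.0.
(21.2)·(P(H₂S)) = 24.0
P(H₂S) = 1.13 bar

P(H₂S) = 1.13 bar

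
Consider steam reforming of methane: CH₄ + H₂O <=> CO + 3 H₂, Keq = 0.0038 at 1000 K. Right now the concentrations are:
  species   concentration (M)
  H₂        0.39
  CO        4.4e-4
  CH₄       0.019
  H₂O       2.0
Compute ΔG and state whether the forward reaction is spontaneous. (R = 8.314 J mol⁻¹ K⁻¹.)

Q = [CO]·[H₂]³ / ([CH₄]·[H₂O]) = (4.4e-4)·(0.39)³ / ((0.019)·(2.0)) = 6.87e-4
ΔG = RT ln(Q/Keq) = (8.314 J mol⁻¹ K⁻¹)(1000 K) × ln(6.87e-4/0.0038)
   = (8.314 kJ/mol)(-1.710) = -14.2 kJ/mol
ΔG < 0, so the forward reaction is spontaneous (proceeds forward).

ΔG = -14.2 kJ/mol; the forward reaction is spontaneous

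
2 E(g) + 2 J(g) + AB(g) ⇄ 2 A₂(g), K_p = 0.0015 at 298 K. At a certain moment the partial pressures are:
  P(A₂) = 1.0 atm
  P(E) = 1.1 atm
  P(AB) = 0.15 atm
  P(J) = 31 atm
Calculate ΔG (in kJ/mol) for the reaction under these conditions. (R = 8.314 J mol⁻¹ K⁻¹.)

Q_p = P(A₂)² / (P(E)²·P(J)²·P(AB)) = (1.0)² / ((1.1)²·(31)²·(0.15)) = 0.00573
ΔG = RT ln(Q_p/K_p) = (8.314 J mol⁻¹ K⁻¹)(298 K) × ln(0.00573/0.0015)
   = (2.478 kJ/mol)(1.340) = 3.32 kJ/mol
ΔG > 0, so the forward reaction is non-spontaneous (proceeds in reverse).

ΔG = 3.32 kJ/mol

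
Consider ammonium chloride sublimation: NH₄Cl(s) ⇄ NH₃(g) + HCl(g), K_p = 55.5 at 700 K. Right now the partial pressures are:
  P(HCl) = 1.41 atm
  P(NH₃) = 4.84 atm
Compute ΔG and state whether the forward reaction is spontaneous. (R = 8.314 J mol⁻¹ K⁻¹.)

(NH₄Cl is a pure solid — omitted from Q_p.)
Q_p = P(NH₃)·P(HCl) = (4.84)·(1.41) = 6.82
ΔG = RT ln(Q_p/K_p) = (8.314 J mol⁻¹ K⁻¹)(700 K) × ln(6.82/55.5)
   = (5.820 kJ/mol)(-2.097) = -12.2 kJ/mol
ΔG < 0, so the forward reaction is spontaneous (proceeds forward).

ΔG = -12.2 kJ/mol; the forward reaction is spontaneous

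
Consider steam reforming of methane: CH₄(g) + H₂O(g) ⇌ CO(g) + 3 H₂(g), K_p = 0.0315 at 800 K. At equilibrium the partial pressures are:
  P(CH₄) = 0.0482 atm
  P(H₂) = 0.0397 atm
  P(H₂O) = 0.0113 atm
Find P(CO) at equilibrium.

At equilibrium, K_p = P(CO)·P(H₂)³ / (P(CH₄)·P(H₂O)) = 0.0315.
(P(CO))·(0.0397)³ / ((0.0482)·(0.0113)) = 0.0315
P(CO) = 0.274 atm

P(CO) = 0.274 atm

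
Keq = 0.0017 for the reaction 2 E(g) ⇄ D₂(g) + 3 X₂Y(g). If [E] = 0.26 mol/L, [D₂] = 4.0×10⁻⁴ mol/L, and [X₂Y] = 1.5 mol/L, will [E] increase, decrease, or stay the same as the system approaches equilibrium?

increase

Q = [D₂]·[X₂Y]³ / [E]² = (4.0×10⁻⁴)·(1.5)³ / (0.26)² = 0.020
Q = 0.020 > Keq = 0.0017: net reverse reaction.
E is a reactant, so it increases.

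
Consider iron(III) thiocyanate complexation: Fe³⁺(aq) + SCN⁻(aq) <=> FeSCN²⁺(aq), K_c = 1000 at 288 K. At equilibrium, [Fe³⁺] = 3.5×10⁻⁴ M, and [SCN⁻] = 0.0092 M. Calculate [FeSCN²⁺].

[FeSCN²⁺] = 0.0032 M

At equilibrium, K_c = [FeSCN²⁺] / ([Fe³⁺]·[SCN⁻]) = 1000.
([FeSCN²⁺]) / ((3.5×10⁻⁴)·(0.0092)) = 1000
[FeSCN²⁺] = 0.00322 = 0.0032 M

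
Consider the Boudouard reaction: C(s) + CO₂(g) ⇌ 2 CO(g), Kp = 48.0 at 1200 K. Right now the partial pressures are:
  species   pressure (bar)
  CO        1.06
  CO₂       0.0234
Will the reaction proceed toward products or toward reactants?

(C is a pure solid — omitted from Qp.)
Qp = P(CO)² / P(CO₂) = (1.06)² / (0.0234) = 48.0
Qp = 48.0 = Kp, so the system is already at equilibrium.

no net change (already at equilibrium)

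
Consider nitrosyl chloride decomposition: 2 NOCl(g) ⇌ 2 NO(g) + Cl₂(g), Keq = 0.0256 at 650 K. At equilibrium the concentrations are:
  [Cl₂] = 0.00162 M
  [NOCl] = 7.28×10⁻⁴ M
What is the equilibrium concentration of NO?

At equilibrium, Keq = [NO]²·[Cl₂] / [NOCl]² = 0.0256.
([NO])²·(0.00162) / (7.28×10⁻⁴)² = 0.0256
[NO]² = 8.38×10⁻⁶ ⇒ [NO] = 0.00289 M

[NO] = 0.00289 M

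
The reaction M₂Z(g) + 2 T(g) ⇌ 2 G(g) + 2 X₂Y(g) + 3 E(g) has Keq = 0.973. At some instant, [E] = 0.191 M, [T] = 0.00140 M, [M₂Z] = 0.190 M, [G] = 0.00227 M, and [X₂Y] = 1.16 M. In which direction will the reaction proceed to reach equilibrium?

in the forward direction

Q = [G]²·[X₂Y]²·[E]³ / ([M₂Z]·[T]²) = (0.00227)²·(1.16)²·(0.191)³ / ((0.190)·(0.00140)²) = 0.130
Q = 0.130 < Keq = 0.973, so the forward reaction proceeds.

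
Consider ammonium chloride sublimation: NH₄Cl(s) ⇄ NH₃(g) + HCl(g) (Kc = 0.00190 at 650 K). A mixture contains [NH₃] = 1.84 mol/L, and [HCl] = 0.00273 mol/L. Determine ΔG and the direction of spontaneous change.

(NH₄Cl is a pure solid — omitted from Qc.)
Qc = [NH₃]·[HCl] = (1.84)·(0.00273) = 0.00502
ΔG = RT ln(Qc/Kc) = (8.314 J mol⁻¹ K⁻¹)(650 K) × ln(0.00502/0.00190)
   = (5.404 kJ/mol)(0.9716) = 5.25 kJ/mol
ΔG > 0, so the forward reaction is non-spontaneous (proceeds in reverse).

ΔG = 5.25 kJ/mol; the forward reaction is non-spontaneous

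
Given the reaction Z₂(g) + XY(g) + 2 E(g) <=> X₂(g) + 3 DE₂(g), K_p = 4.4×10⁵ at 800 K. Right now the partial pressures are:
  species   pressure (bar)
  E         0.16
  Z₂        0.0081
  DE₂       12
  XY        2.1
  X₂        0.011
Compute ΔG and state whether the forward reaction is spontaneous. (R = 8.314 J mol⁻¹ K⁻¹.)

Q_p = P(X₂)·P(DE₂)³ / (P(Z₂)·P(XY)·P(E)²) = (0.011)·(12)³ / ((0.0081)·(2.1)·(0.16)²) = 43700
ΔG = RT ln(Q_p/K_p) = (8.314 J mol⁻¹ K⁻¹)(800 K) × ln(43700/4.4×10⁵)
   = (6.651 kJ/mol)(-2.309) = -15.4 kJ/mol
ΔG < 0, so the forward reaction is spontaneous (proceeds forward).

ΔG = -15.4 kJ/mol; the forward reaction is spontaneous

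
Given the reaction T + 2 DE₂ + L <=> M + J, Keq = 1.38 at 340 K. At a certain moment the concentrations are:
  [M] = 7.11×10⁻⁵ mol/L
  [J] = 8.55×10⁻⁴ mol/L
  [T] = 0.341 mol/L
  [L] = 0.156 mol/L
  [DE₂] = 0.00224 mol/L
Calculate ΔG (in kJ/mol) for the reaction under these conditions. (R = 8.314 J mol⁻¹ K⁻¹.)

Q = [M]·[J] / ([T]·[DE₂]²·[L]) = (7.11×10⁻⁵)·(8.55×10⁻⁴) / ((0.341)·(0.00224)²·(0.156)) = 0.228
ΔG = RT ln(Q/Keq) = (8.314 J mol⁻¹ K⁻¹)(340 K) × ln(0.228/1.38)
   = (2.827 kJ/mol)(-1.800) = -5.09 kJ/mol
ΔG < 0, so the forward reaction is spontaneous (proceeds forward).

ΔG = -5.09 kJ/mol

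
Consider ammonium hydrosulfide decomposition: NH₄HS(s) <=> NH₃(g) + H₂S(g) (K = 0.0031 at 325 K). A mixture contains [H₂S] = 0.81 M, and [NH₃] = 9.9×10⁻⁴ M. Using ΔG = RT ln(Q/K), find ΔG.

(NH₄HS is a pure solid — omitted from Q.)
Q = [NH₃]·[H₂S] = (9.9×10⁻⁴)·(0.81) = 8.02×10⁻⁴
ΔG = RT ln(Q/K) = (8.314 J mol⁻¹ K⁻¹)(325 K) × ln(8.02×10⁻⁴/0.0031)
   = (2.702 kJ/mol)(-1.352) = -3.65 kJ/mol
ΔG < 0, so the forward reaction is spontaneous (proceeds forward).

ΔG = -3.65 kJ/mol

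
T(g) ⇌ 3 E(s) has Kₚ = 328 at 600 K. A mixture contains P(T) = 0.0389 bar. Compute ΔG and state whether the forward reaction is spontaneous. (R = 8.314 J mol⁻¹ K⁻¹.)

(E is a pure solid — omitted from Qₚ.)
Qₚ = 1 / P(T) = 1 / (0.0389) = 25.7
ΔG = RT ln(Qₚ/Kₚ) = (8.314 J mol⁻¹ K⁻¹)(600 K) × ln(25.7/328)
   = (4.988 kJ/mol)(-2.547) = -12.7 kJ/mol
ΔG < 0, so the forward reaction is spontaneous (proceeds forward).

ΔG = -12.7 kJ/mol; the forward reaction is spontaneous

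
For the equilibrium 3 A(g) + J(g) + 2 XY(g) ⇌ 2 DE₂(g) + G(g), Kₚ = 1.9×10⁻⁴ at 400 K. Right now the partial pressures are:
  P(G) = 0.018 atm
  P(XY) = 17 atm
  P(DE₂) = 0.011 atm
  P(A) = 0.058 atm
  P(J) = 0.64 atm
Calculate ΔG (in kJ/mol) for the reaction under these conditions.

ΔG = -3.81 kJ/mol

Qₚ = P(DE₂)²·P(G) / (P(A)³·P(J)·P(XY)²) = (0.011)²·(0.018) / ((0.058)³·(0.64)·(17)²) = 6.04×10⁻⁵
ΔG = RT ln(Qₚ/Kₚ) = (8.314 J mol⁻¹ K⁻¹)(400 K) × ln(6.04×10⁻⁵/1.9×10⁻⁴)
   = (3.326 kJ/mol)(-1.146) = -3.81 kJ/mol
ΔG < 0, so the forward reaction is spontaneous (proceeds forward).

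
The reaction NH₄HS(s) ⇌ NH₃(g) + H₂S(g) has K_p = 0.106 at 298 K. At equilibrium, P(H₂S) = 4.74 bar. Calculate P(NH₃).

(NH₄HS is a pure solid — omitted from K_p.)
At equilibrium, K_p = P(NH₃)·P(H₂S) = 0.106.
(P(NH₃))·(4.74) = 0.106
P(NH₃) = 0.0224 bar

P(NH₃) = 0.0224 bar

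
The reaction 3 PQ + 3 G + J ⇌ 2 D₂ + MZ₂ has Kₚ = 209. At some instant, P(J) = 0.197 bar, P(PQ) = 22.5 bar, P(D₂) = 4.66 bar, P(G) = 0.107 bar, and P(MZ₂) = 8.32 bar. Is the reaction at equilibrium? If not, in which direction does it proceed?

Qₚ = P(D₂)²·P(MZ₂) / (P(PQ)³·P(G)³·P(J)) = (4.66)²·(8.32) / ((22.5)³·(0.107)³·(0.197)) = 65.7
Qₚ = 65.7 < Kₚ = 209, so the forward reaction proceeds.

toward products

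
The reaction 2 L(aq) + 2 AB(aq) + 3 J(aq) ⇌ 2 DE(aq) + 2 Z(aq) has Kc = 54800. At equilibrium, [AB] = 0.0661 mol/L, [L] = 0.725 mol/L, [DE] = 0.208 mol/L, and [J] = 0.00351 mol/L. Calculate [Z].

[Z] = 0.0112 mol/L

At equilibrium, Kc = [DE]²·[Z]² / ([L]²·[AB]²·[J]³) = 54800.
(0.208)²·([Z])² / ((0.725)²·(0.0661)²·(0.00351)³) = 54800
[Z]² = 1.26×10⁻⁴ ⇒ [Z] = 0.0112 mol/L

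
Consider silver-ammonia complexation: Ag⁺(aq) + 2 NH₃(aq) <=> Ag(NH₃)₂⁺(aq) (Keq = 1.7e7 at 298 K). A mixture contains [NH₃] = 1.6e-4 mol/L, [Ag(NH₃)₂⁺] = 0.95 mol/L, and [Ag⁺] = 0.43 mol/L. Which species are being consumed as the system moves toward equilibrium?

Q = [Ag(NH₃)₂⁺] / ([Ag⁺]·[NH₃]²) = (0.95) / ((0.43)·(1.6e-4)²) = 8.6e7
Q = 8.6e7 > Keq = 1.7e7: net reverse reaction.

Ag(NH₃)₂⁺ (products)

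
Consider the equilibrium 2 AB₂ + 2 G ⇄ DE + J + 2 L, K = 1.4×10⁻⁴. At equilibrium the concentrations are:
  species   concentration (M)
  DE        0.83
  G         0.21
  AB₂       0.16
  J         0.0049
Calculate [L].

[L] = 0.0062 M

At equilibrium, K = [DE]·[J]·[L]² / ([AB₂]²·[G]²) = 1.4×10⁻⁴.
(0.83)·(0.0049)·([L])² / ((0.16)²·(0.21)²) = 1.4×10⁻⁴
[L]² = 3.89×10⁻⁵ ⇒ [L] = 0.0062 M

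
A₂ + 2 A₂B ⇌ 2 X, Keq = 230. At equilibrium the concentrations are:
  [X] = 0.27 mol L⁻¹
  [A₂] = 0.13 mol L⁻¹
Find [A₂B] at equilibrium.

[A₂B] = 0.049 mol L⁻¹

At equilibrium, Keq = [X]² / ([A₂]·[A₂B]²) = 230.
(0.27)² / ((0.13)·([A₂B])²) = 230
[A₂B]² = 0.00244 ⇒ [A₂B] = 0.049 mol L⁻¹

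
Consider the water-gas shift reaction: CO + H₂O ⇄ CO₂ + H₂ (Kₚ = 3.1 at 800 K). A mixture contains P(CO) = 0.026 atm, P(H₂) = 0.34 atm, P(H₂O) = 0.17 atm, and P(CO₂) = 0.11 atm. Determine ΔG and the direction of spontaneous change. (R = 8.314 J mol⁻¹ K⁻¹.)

ΔG = 6.68 kJ/mol; the forward reaction is non-spontaneous

Qₚ = P(CO₂)·P(H₂) / (P(CO)·P(H₂O)) = (0.11)·(0.34) / ((0.026)·(0.17)) = 8.46
ΔG = RT ln(Qₚ/Kₚ) = (8.314 J mol⁻¹ K⁻¹)(800 K) × ln(8.46/3.1)
   = (6.651 kJ/mol)(1.004) = 6.68 kJ/mol
ΔG > 0, so the forward reaction is non-spontaneous (proceeds in reverse).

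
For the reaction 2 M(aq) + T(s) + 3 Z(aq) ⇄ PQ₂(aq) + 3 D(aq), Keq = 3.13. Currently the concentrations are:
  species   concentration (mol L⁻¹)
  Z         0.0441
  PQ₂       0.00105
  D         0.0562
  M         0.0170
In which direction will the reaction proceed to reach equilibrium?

to the left

(T is a pure solid — omitted from Q.)
Q = [PQ₂]·[D]³ / ([M]²·[Z]³) = (0.00105)·(0.0562)³ / ((0.0170)²·(0.0441)³) = 7.52
Q = 7.52 > Keq = 3.13, so the reverse reaction proceeds.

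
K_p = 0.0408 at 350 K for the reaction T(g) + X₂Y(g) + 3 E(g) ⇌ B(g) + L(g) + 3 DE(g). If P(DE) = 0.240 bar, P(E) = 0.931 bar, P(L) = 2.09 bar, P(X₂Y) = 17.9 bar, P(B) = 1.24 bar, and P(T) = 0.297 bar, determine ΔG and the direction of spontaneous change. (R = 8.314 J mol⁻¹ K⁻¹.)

ΔG = -4.62 kJ/mol; the forward reaction is spontaneous

Q_p = P(B)·P(L)·P(DE)³ / (P(T)·P(X₂Y)·P(E)³) = (1.24)·(2.09)·(0.240)³ / ((0.297)·(17.9)·(0.931)³) = 0.00835
ΔG = RT ln(Q_p/K_p) = (8.314 J mol⁻¹ K⁻¹)(350 K) × ln(0.00835/0.0408)
   = (2.910 kJ/mol)(-1.586) = -4.62 kJ/mol
ΔG < 0, so the forward reaction is spontaneous (proceeds forward).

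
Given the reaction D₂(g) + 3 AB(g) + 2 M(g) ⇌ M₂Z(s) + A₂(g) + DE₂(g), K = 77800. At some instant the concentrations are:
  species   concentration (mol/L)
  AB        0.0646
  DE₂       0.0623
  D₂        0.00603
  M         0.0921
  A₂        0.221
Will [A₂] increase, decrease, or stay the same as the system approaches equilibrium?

(M₂Z is a pure solid — omitted from Q.)
Q = [A₂]·[DE₂] / ([D₂]·[AB]³·[M]²) = (0.221)·(0.0623) / ((0.00603)·(0.0646)³·(0.0921)²) = 9.98×10⁵
Q = 9.98×10⁵ > K = 77800: net reverse reaction.
A₂ is a product, so it decreases.

decrease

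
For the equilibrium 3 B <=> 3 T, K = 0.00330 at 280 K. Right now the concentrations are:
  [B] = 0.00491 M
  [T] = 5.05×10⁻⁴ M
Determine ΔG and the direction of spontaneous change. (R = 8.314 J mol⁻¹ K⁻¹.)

Q = [T]³ / [B]³ = (5.05×10⁻⁴)³ / (0.00491)³ = 0.00109
ΔG = RT ln(Q/K) = (8.314 J mol⁻¹ K⁻¹)(280 K) × ln(0.00109/0.00330)
   = (2.328 kJ/mol)(-1.108) = -2.58 kJ/mol
ΔG < 0, so the forward reaction is spontaneous (proceeds forward).

ΔG = -2.58 kJ/mol; the forward reaction is spontaneous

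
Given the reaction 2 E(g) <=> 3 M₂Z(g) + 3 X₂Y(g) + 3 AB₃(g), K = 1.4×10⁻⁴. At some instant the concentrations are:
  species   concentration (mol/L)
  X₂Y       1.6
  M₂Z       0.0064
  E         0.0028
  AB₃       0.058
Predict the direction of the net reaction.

toward products

Q = [M₂Z]³·[X₂Y]³·[AB₃]³ / [E]² = (0.0064)³·(1.6)³·(0.058)³ / (0.0028)² = 2.7×10⁻⁵
Q = 2.7×10⁻⁵ < K = 1.4×10⁻⁴, so the forward reaction proceeds.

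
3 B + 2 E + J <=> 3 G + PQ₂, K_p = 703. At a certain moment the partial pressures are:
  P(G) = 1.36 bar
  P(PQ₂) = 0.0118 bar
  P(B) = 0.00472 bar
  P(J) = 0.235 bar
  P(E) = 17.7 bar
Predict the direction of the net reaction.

Q_p = P(G)³·P(PQ₂) / (P(B)³·P(E)²·P(J)) = (1.36)³·(0.0118) / ((0.00472)³·(17.7)²·(0.235)) = 3830
Q_p = 3830 > K_p = 703, so the reverse reaction proceeds.

toward reactants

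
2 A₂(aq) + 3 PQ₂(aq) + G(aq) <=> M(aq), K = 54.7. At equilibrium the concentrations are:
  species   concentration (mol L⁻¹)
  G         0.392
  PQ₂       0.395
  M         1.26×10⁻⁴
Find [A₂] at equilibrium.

At equilibrium, K = [M] / ([A₂]²·[PQ₂]³·[G]) = 54.7.
(1.26×10⁻⁴) / (([A₂])²·(0.395)³·(0.392)) = 54.7
[A₂]² = 9.53×10⁻⁵ ⇒ [A₂] = 0.00976 mol L⁻¹

[A₂] = 0.00976 mol L⁻¹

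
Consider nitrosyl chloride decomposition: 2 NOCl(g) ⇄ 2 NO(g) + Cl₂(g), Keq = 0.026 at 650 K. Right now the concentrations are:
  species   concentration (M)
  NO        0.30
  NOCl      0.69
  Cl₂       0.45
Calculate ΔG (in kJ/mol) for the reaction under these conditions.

Q = [NO]²·[Cl₂] / [NOCl]² = (0.30)²·(0.45) / (0.69)² = 0.0851
ΔG = RT ln(Q/Keq) = (8.314 J mol⁻¹ K⁻¹)(650 K) × ln(0.0851/0.026)
   = (5.404 kJ/mol)(1.186) = 6.41 kJ/mol
ΔG > 0, so the forward reaction is non-spontaneous (proceeds in reverse).

ΔG = 6.41 kJ/mol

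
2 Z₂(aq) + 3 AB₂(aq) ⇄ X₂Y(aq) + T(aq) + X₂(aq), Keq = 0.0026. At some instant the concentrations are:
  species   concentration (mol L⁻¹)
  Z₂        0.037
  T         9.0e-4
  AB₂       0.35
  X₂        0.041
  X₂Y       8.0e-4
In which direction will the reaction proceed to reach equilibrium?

Q = [X₂Y]·[T]·[X₂] / ([Z₂]²·[AB₂]³) = (8.0e-4)·(9.0e-4)·(0.041) / ((0.037)²·(0.35)³) = 5.0e-4
Q = 5.0e-4 < Keq = 0.0026, so the forward reaction proceeds.

to the right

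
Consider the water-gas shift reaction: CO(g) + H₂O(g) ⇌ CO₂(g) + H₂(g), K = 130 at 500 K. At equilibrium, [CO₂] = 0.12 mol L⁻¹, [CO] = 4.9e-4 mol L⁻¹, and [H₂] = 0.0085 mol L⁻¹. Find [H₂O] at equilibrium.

[H₂O] = 0.016 mol L⁻¹

At equilibrium, K = [CO₂]·[H₂] / ([CO]·[H₂O]) = 130.
(0.12)·(0.0085) / ((4.9e-4)·([H₂O])) = 130
[H₂O] = 0.0160 = 0.016 mol L⁻¹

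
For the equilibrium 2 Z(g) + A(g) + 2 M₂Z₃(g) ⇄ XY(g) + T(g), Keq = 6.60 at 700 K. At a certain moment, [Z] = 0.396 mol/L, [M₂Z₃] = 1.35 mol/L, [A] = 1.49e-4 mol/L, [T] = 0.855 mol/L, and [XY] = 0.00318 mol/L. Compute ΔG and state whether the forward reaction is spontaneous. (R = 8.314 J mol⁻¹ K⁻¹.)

Q = [XY]·[T] / ([Z]²·[A]·[M₂Z₃]²) = (0.00318)·(0.855) / ((0.396)²·(1.49e-4)·(1.35)²) = 63.8
ΔG = RT ln(Q/Keq) = (8.314 J mol⁻¹ K⁻¹)(700 K) × ln(63.8/6.60)
   = (5.820 kJ/mol)(2.269) = 13.2 kJ/mol
ΔG > 0, so the forward reaction is non-spontaneous (proceeds in reverse).

ΔG = 13.2 kJ/mol; the forward reaction is non-spontaneous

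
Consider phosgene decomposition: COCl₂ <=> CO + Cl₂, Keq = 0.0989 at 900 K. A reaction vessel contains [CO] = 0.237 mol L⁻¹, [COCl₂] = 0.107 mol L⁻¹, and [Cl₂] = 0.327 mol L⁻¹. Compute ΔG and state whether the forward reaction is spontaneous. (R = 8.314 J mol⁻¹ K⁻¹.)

Q = [CO]·[Cl₂] / [COCl₂] = (0.237)·(0.327) / (0.107) = 0.724
ΔG = RT ln(Q/Keq) = (8.314 J mol⁻¹ K⁻¹)(900 K) × ln(0.724/0.0989)
   = (7.483 kJ/mol)(1.991) = 14.9 kJ/mol
ΔG > 0, so the forward reaction is non-spontaneous (proceeds in reverse).

ΔG = 14.9 kJ/mol; the forward reaction is non-spontaneous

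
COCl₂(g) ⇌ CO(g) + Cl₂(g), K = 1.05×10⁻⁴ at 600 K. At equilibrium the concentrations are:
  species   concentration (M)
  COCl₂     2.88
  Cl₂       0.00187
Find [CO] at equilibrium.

At equilibrium, K = [CO]·[Cl₂] / [COCl₂] = 1.05×10⁻⁴.
([CO])·(0.00187) / (2.88) = 1.05×10⁻⁴
[CO] = 0.162 M

[CO] = 0.162 M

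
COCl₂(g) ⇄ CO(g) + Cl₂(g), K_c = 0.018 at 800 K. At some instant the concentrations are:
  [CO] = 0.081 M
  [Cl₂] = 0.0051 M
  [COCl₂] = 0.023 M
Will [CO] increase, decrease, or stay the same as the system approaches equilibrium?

stay the same

Q_c = [CO]·[Cl₂] / [COCl₂] = (0.081)·(0.0051) / (0.023) = 0.018
Q_c = 0.018 = K_c; the system is at equilibrium.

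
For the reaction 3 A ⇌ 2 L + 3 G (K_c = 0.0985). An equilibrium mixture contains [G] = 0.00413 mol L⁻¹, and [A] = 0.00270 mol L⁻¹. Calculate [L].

At equilibrium, K_c = [L]²·[G]³ / [A]³ = 0.0985.
([L])²·(0.00413)³ / (0.00270)³ = 0.0985
[L]² = 0.0275 ⇒ [L] = 0.166 mol L⁻¹

[L] = 0.166 mol L⁻¹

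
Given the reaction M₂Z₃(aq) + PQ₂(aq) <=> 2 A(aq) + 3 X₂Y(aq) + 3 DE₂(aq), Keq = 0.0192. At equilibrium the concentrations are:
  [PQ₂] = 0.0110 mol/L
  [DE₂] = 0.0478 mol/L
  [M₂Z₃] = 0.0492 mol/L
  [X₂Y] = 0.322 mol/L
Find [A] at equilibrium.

At equilibrium, Keq = [A]²·[X₂Y]³·[DE₂]³ / ([M₂Z₃]·[PQ₂]) = 0.0192.
([A])²·(0.322)³·(0.0478)³ / ((0.0492)·(0.0110)) = 0.0192
[A]² = 2.85 ⇒ [A] = 1.69 mol/L

[A] = 1.69 mol/L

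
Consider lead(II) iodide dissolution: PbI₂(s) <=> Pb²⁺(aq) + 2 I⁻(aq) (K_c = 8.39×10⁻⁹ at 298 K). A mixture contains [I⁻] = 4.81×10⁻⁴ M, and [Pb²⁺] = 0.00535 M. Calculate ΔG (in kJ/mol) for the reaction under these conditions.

(PbI₂ is a pure solid — omitted from Q_c.)
Q_c = [Pb²⁺]·[I⁻]² = (0.00535)·(4.81×10⁻⁴)² = 1.24×10⁻⁹
ΔG = RT ln(Q_c/K_c) = (8.314 J mol⁻¹ K⁻¹)(298 K) × ln(1.24×10⁻⁹/8.39×10⁻⁹)
   = (2.478 kJ/mol)(-1.912) = -4.74 kJ/mol
ΔG < 0, so the forward reaction is spontaneous (proceeds forward).

ΔG = -4.74 kJ/mol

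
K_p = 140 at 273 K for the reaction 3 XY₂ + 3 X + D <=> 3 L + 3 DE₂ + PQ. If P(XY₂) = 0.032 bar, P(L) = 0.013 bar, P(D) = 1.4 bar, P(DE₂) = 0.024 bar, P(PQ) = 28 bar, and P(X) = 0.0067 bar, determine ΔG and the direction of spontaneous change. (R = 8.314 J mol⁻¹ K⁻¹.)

Q_p = P(L)³·P(DE₂)³·P(PQ) / (P(XY₂)³·P(X)³·P(D)) = (0.013)³·(0.024)³·(28) / ((0.032)³·(0.0067)³·(1.4)) = 61.6
ΔG = RT ln(Q_p/K_p) = (8.314 J mol⁻¹ K⁻¹)(273 K) × ln(61.6/140)
   = (2.270 kJ/mol)(-0.8210) = -1.86 kJ/mol
ΔG < 0, so the forward reaction is spontaneous (proceeds forward).

ΔG = -1.86 kJ/mol; the forward reaction is spontaneous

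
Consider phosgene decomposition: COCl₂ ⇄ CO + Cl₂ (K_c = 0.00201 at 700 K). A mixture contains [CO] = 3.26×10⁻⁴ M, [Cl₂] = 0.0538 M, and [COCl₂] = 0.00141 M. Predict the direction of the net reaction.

Q_c = [CO]·[Cl₂] / [COCl₂] = (3.26×10⁻⁴)·(0.0538) / (0.00141) = 0.0124
Q_c = 0.0124 > K_c = 0.00201, so the reverse reaction proceeds.

toward reactants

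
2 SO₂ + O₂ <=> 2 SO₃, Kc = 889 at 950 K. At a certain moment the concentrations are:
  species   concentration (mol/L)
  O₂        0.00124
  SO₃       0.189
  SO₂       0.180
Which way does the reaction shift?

no net change (already at equilibrium)

Qc = [SO₃]² / ([SO₂]²·[O₂]) = (0.189)² / ((0.180)²·(0.00124)) = 889
Qc = 889 = Kc, so the system is already at equilibrium.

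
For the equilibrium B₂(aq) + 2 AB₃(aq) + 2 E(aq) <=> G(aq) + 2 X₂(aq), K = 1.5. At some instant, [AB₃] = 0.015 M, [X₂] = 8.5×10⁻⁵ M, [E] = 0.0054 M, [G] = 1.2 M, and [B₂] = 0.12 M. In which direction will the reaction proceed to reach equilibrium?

Q = [G]·[X₂]² / ([B₂]·[AB₃]²·[E]²) = (1.2)·(8.5×10⁻⁵)² / ((0.12)·(0.015)²·(0.0054)²) = 11
Q = 11 > K = 1.5, so the reverse reaction proceeds.

to the left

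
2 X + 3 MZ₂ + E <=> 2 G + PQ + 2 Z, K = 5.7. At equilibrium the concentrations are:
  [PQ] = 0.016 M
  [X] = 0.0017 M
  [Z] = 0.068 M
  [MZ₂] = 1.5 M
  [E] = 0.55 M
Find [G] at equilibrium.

[G] = 0.64 M

At equilibrium, K = [G]²·[PQ]·[Z]² / ([X]²·[MZ₂]³·[E]) = 5.7.
([G])²·(0.016)·(0.068)² / ((0.0017)²·(1.5)³·(0.55)) = 5.7
[G]² = 0.413 ⇒ [G] = 0.64 M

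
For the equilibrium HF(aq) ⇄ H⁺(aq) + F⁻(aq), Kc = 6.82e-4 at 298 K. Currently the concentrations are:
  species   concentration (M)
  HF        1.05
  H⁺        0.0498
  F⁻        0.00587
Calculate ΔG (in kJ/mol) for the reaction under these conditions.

ΔG = -2.22 kJ/mol

Qc = [H⁺]·[F⁻] / [HF] = (0.0498)·(0.00587) / (1.05) = 2.78e-4
ΔG = RT ln(Qc/Kc) = (8.314 J mol⁻¹ K⁻¹)(298 K) × ln(2.78e-4/6.82e-4)
   = (2.478 kJ/mol)(-0.8974) = -2.22 kJ/mol
ΔG < 0, so the forward reaction is spontaneous (proceeds forward).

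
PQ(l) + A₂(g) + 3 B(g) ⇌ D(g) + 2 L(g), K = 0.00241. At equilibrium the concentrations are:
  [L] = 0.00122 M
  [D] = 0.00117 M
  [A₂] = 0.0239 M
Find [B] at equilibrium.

[B] = 0.0312 M

(PQ is a pure liquid — omitted from K.)
At equilibrium, K = [D]·[L]² / ([A₂]·[B]³) = 0.00241.
(0.00117)·(0.00122)² / ((0.0239)·([B])³) = 0.00241
[B]³ = 3.02×10⁻⁵ ⇒ [B] = 0.0312 M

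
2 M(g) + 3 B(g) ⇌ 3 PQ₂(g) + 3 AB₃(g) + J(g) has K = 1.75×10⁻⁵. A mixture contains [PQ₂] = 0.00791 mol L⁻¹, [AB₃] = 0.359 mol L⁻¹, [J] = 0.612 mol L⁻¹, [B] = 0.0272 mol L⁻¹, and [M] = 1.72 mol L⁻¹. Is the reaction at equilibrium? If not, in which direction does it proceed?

toward reactants

Q = [PQ₂]³·[AB₃]³·[J] / ([M]²·[B]³) = (0.00791)³·(0.359)³·(0.612) / ((1.72)²·(0.0272)³) = 2.35×10⁻⁴
Q = 2.35×10⁻⁴ > K = 1.75×10⁻⁵, so the reverse reaction proceeds.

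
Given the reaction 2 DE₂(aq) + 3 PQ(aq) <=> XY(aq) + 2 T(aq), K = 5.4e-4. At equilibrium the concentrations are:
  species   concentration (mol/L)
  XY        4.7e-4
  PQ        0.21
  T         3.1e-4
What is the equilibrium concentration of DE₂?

[DE₂] = 0.0030 mol/L

At equilibrium, K = [XY]·[T]² / ([DE₂]²·[PQ]³) = 5.4e-4.
(4.7e-4)·(3.1e-4)² / (([DE₂])²·(0.21)³) = 5.4e-4
[DE₂]² = 9.03e-6 ⇒ [DE₂] = 0.0030 mol/L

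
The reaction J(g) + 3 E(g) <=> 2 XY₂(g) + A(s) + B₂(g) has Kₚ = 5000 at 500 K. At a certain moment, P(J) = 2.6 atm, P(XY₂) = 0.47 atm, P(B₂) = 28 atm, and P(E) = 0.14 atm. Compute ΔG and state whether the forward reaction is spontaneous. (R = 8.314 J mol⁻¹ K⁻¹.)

(A is a pure solid — omitted from Qₚ.)
Qₚ = P(XY₂)²·P(B₂) / (P(J)·P(E)³) = (0.47)²·(28) / ((2.6)·(0.14)³) = 867
ΔG = RT ln(Qₚ/Kₚ) = (8.314 J mol⁻¹ K⁻¹)(500 K) × ln(867/5000)
   = (4.157 kJ/mol)(-1.752) = -7.28 kJ/mol
ΔG < 0, so the forward reaction is spontaneous (proceeds forward).

ΔG = -7.28 kJ/mol; the forward reaction is spontaneous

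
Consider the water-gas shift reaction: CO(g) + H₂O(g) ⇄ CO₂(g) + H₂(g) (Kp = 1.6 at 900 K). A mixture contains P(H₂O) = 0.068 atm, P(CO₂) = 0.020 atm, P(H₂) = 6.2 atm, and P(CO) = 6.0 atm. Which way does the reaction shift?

in the forward direction

Qp = P(CO₂)·P(H₂) / (P(CO)·P(H₂O)) = (0.020)·(6.2) / ((6.0)·(0.068)) = 0.30
Qp = 0.30 < Kp = 1.6, so the forward reaction proceeds.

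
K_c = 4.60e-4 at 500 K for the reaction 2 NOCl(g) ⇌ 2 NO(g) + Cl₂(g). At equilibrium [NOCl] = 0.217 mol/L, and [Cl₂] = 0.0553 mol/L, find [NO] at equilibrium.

At equilibrium, K_c = [NO]²·[Cl₂] / [NOCl]² = 4.60e-4.
([NO])²·(0.0553) / (0.217)² = 4.60e-4
[NO]² = 3.92e-4 ⇒ [NO] = 0.0198 mol/L

[NO] = 0.0198 mol/L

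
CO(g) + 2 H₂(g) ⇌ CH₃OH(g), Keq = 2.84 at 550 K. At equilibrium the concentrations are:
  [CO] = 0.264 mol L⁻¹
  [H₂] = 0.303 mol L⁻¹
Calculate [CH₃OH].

At equilibrium, Keq = [CH₃OH] / ([CO]·[H₂]²) = 2.84.
([CH₃OH]) / ((0.264)·(0.303)²) = 2.84
[CH₃OH] = 0.0688 mol L⁻¹

[CH₃OH] = 0.0688 mol L⁻¹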